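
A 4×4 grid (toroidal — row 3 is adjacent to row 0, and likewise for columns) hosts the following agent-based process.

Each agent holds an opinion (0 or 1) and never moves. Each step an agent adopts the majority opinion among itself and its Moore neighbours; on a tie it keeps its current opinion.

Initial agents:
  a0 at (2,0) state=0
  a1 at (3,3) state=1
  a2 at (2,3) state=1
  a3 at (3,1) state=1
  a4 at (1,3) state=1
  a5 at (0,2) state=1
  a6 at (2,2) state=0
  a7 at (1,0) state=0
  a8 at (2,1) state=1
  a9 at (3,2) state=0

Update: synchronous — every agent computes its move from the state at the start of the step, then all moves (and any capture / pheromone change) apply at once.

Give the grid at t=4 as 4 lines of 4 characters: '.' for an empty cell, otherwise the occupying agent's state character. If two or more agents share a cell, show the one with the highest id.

..1.
1..1
1111
.111

t=1: a0@(2,0):1 a1@(3,3):1 a2@(2,3):0 a3@(3,1):1 a4@(1,3):1 a5@(0,2):1 a6@(2,2):1 a7@(1,0):1 a8@(2,1):0 a9@(3,2):1
t=2: a0@(2,0):1 a1@(3,3):1 a2@(2,3):1 a3@(3,1):1 a4@(1,3):1 a5@(0,2):1 a6@(2,2):1 a7@(1,0):1 a8@(2,1):1 a9@(3,2):1
t=3: (unchanged — steady state)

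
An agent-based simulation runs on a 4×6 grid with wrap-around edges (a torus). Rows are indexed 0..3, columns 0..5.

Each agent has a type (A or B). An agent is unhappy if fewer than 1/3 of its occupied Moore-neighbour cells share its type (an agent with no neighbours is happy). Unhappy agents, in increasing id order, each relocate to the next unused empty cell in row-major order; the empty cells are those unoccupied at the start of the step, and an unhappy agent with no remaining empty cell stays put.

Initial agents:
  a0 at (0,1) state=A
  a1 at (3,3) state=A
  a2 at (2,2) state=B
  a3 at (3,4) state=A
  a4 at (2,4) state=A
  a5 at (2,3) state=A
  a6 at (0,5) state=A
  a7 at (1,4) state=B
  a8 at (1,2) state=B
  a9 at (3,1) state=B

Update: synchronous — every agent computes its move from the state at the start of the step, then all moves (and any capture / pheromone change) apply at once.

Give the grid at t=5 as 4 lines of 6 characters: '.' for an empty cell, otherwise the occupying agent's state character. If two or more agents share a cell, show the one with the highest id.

t=1: a0@(0,0):A a1@(3,3):A a2@(2,2):B a3@(3,4):A a4@(2,4):A a5@(2,3):A a6@(0,5):A a7@(0,2):B a8@(1,2):B a9@(3,1):B
t=2: (unchanged — steady state)

A.B..A
..B...
..BAA.
.B.AA.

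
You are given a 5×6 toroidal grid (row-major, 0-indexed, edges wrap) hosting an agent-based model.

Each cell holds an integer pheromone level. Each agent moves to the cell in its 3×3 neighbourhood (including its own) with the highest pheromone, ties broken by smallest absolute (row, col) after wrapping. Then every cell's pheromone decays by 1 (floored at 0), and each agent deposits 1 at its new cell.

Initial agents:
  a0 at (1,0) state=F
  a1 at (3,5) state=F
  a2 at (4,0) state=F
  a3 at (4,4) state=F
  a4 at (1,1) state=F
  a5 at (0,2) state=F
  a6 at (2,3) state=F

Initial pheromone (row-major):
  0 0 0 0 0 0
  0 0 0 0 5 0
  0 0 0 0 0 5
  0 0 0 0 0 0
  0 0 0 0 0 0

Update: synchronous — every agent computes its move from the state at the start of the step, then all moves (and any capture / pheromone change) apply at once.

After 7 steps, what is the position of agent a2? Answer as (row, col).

t=1: a0@(2,5) a1@(2,5) a2@(0,0) a3@(0,3) a4@(0,0) a5@(0,1) a6@(1,4) | pheromone: 2 1 0 1 0 0 / 0 0 0 0 5 0 / 0 0 0 0 0 6 / 0 0 0 0 0 0 / 0 0 0 0 0 0
t=2: a0@(2,5) a1@(2,5) a2@(0,0) a3@(1,4) a4@(0,0) a5@(0,0) a6@(2,5) | pheromone: 4 0 0 0 0 0 / 0 0 0 0 5 0 / 0 0 0 0 0 8 / 0 0 0 0 0 0 / 0 0 0 0 0 0
t=3: a0@(2,5) a1@(2,5) a2@(0,0) a3@(2,5) a4@(0,0) a5@(0,0) a6@(2,5) | pheromone: 6 0 0 0 0 0 / 0 0 0 0 4 0 / 0 0 0 0 0 11 / 0 0 0 0 0 0 / 0 0 0 0 0 0
t=4: a0@(2,5) a1@(2,5) a2@(0,0) a3@(2,5) a4@(0,0) a5@(0,0) a6@(2,5) | pheromone: 8 0 0 0 0 0 / 0 0 0 0 3 0 / 0 0 0 0 0 14 / 0 0 0 0 0 0 / 0 0 0 0 0 0
t=5: a0@(2,5) a1@(2,5) a2@(0,0) a3@(2,5) a4@(0,0) a5@(0,0) a6@(2,5) | pheromone: 10 0 0 0 0 0 / 0 0 0 0 2 0 / 0 0 0 0 0 17 / 0 0 0 0 0 0 / 0 0 0 0 0 0
t=6: a0@(2,5) a1@(2,5) a2@(0,0) a3@(2,5) a4@(0,0) a5@(0,0) a6@(2,5) | pheromone: 12 0 0 0 0 0 / 0 0 0 0 1 0 / 0 0 0 0 0 20 / 0 0 0 0 0 0 / 0 0 0 0 0 0
t=7: a0@(2,5) a1@(2,5) a2@(0,0) a3@(2,5) a4@(0,0) a5@(0,0) a6@(2,5) | pheromone: 14 0 0 0 0 0 / 0 0 0 0 0 0 / 0 0 0 0 0 23 / 0 0 0 0 0 0 / 0 0 0 0 0 0

(0, 0)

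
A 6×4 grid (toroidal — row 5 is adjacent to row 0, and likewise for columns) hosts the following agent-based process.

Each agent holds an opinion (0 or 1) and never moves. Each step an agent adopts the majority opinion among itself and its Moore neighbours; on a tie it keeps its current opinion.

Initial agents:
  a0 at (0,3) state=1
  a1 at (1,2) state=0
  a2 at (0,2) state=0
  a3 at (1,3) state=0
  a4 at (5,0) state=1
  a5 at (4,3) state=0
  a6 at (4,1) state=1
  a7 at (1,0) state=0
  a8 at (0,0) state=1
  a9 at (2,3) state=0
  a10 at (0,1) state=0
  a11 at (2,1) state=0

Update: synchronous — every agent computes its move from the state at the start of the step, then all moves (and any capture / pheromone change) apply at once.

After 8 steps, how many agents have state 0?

t=1: a0@(0,3):0 a1@(1,2):0 a2@(0,2):0 a3@(1,3):0 a4@(5,0):1 a5@(4,3):0 a6@(4,1):1 a7@(1,0):0 a8@(0,0):1 a9@(2,3):0 a10@(0,1):0 a11@(2,1):0
t=2: a0@(0,3):0 a1@(1,2):0 a2@(0,2):0 a3@(1,3):0 a4@(5,0):1 a5@(4,3):0 a6@(4,1):1 a7@(1,0):0 a8@(0,0):0 a9@(2,3):0 a10@(0,1):0 a11@(2,1):0
t=3: a0@(0,3):0 a1@(1,2):0 a2@(0,2):0 a3@(1,3):0 a4@(5,0):0 a5@(4,3):0 a6@(4,1):1 a7@(1,0):0 a8@(0,0):0 a9@(2,3):0 a10@(0,1):0 a11@(2,1):0
t=4: (unchanged — steady state)

11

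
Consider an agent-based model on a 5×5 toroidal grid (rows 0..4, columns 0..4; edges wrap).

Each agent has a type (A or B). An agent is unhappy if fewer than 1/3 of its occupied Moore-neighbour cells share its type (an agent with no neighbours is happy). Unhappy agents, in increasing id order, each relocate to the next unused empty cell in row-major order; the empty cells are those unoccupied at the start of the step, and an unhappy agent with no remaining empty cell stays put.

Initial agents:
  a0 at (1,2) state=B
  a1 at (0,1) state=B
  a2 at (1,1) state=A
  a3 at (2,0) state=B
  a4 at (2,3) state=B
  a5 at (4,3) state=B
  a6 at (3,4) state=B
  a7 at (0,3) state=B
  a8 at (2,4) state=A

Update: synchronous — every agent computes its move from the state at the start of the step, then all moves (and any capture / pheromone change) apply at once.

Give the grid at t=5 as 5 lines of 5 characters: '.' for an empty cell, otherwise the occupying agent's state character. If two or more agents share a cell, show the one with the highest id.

.B.BA
A.B..
B..B.
....B
...B.

t=1: a0@(1,2):B a1@(0,1):B a2@(0,0):A a3@(2,0):B a4@(2,3):B a5@(4,3):B a6@(3,4):B a7@(0,3):B a8@(0,2):A
t=2: a0@(1,2):B a1@(0,1):B a2@(0,4):A a3@(2,0):B a4@(2,3):B a5@(4,3):B a6@(3,4):B a7@(0,3):B a8@(1,0):A
t=3: (unchanged — steady state)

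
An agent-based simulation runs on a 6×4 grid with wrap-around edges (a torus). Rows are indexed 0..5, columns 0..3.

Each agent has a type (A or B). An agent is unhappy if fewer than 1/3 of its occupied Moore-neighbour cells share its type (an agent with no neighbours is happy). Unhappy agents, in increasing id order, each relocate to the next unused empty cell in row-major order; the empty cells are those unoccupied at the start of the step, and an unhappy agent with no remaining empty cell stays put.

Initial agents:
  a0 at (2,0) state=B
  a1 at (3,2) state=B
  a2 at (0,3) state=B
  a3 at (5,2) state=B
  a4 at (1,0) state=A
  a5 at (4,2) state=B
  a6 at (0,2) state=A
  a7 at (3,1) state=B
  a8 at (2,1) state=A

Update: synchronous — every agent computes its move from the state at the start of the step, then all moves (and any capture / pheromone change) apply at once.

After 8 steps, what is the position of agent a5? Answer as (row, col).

t=1: a0@(2,0):B a1@(3,2):B a2@(0,3):B a3@(5,2):B a4@(1,0):A a5@(4,2):B a6@(0,0):A a7@(3,1):B a8@(0,1):A
t=2: (unchanged — steady state)

(4, 2)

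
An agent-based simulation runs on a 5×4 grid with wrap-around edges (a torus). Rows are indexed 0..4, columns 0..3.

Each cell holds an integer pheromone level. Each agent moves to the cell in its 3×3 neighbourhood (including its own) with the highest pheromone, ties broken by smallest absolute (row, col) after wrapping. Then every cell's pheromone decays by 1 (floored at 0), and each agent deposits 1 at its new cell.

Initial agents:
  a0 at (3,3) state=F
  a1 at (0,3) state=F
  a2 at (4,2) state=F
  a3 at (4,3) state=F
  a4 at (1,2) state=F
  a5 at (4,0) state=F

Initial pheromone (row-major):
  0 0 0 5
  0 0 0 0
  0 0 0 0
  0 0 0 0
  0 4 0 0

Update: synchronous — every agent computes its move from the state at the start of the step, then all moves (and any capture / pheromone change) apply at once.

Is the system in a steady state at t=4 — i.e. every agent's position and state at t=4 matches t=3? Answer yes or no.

t=1: a0@(2,0) a1@(0,3) a2@(0,3) a3@(0,3) a4@(0,3) a5@(0,3) | pheromone: 0 0 0 9 / 0 0 0 0 / 1 0 0 0 / 0 0 0 0 / 0 3 0 0
t=2: a0@(2,0) a1@(0,3) a2@(0,3) a3@(0,3) a4@(0,3) a5@(0,3) | pheromone: 0 0 0 13 / 0 0 0 0 / 1 0 0 0 / 0 0 0 0 / 0 2 0 0
t=3: a0@(2,0) a1@(0,3) a2@(0,3) a3@(0,3) a4@(0,3) a5@(0,3) | pheromone: 0 0 0 17 / 0 0 0 0 / 1 0 0 0 / 0 0 0 0 / 0 1 0 0
t=4: a0@(2,0) a1@(0,3) a2@(0,3) a3@(0,3) a4@(0,3) a5@(0,3) | pheromone: 0 0 0 21 / 0 0 0 0 / 1 0 0 0 / 0 0 0 0 / 0 0 0 0

yes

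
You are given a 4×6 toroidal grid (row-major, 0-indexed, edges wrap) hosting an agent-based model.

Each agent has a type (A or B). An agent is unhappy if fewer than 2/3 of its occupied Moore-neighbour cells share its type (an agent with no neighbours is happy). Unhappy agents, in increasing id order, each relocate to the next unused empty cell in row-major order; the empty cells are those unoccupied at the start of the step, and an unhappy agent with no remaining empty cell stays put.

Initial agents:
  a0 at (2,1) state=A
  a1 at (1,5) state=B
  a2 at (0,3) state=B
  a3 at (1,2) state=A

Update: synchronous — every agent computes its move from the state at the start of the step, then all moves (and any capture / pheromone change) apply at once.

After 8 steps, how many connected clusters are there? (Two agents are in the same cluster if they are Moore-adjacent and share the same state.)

4

t=1: a0@(2,1):A a1@(1,5):B a2@(0,0):B a3@(0,1):A
t=2: a0@(2,1):A a1@(1,5):B a2@(0,2):B a3@(0,3):A
t=3: a0@(2,1):A a1@(1,5):B a2@(0,0):B a3@(0,1):A
t=4: a0@(2,1):A a1@(1,5):B a2@(0,2):B a3@(0,3):A
t=5: a0@(2,1):A a1@(1,5):B a2@(0,0):B a3@(0,1):A
t=6: a0@(2,1):A a1@(1,5):B a2@(0,2):B a3@(0,3):A
t=7: a0@(2,1):A a1@(1,5):B a2@(0,0):B a3@(0,1):A
t=8: a0@(2,1):A a1@(1,5):B a2@(0,2):B a3@(0,3):A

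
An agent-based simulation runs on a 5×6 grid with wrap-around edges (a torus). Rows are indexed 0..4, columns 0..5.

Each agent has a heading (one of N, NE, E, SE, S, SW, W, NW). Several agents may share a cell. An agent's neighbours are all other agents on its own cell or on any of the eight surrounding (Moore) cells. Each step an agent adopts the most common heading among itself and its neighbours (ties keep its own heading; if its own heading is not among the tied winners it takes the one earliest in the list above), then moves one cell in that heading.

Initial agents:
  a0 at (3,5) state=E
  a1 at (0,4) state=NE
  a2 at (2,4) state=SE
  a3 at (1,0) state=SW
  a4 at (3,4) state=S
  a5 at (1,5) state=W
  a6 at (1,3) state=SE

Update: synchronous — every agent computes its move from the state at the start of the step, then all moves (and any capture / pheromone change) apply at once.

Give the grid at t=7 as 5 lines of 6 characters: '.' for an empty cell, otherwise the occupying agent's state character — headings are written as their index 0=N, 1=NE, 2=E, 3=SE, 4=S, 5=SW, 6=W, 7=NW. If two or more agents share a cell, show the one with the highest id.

.....3
......
......
3...33
....33

t=1: a0@(3,0):E a1@(4,5):NE a2@(3,5):SE a3@(2,5):SW a4@(4,4):S a5@(1,4):W a6@(2,4):SE
t=2: a0@(3,1):E a1@(3,0):NE a2@(4,0):SE a3@(3,0):SE a4@(0,4):S a5@(1,3):W a6@(3,5):SE
t=3: a0@(4,2):SE a1@(4,1):SE a2@(0,1):SE a3@(4,1):SE a4@(1,4):S a5@(1,2):W a6@(4,0):SE
t=4: a0@(0,3):SE a1@(0,2):SE a2@(1,2):SE a3@(0,2):SE a4@(2,4):S a5@(1,1):W a6@(0,1):SE
t=5: a0@(1,4):SE a1@(1,3):SE a2@(2,3):SE a3@(1,3):SE a4@(3,4):S a5@(2,2):SE a6@(1,2):SE
t=6: a0@(2,5):SE a1@(2,4):SE a2@(3,4):SE a3@(2,4):SE a4@(4,4):S a5@(3,3):SE a6@(2,3):SE
t=7: a0@(3,0):SE a1@(3,5):SE a2@(4,5):SE a3@(3,5):SE a4@(0,5):SE a5@(4,4):SE a6@(3,4):SE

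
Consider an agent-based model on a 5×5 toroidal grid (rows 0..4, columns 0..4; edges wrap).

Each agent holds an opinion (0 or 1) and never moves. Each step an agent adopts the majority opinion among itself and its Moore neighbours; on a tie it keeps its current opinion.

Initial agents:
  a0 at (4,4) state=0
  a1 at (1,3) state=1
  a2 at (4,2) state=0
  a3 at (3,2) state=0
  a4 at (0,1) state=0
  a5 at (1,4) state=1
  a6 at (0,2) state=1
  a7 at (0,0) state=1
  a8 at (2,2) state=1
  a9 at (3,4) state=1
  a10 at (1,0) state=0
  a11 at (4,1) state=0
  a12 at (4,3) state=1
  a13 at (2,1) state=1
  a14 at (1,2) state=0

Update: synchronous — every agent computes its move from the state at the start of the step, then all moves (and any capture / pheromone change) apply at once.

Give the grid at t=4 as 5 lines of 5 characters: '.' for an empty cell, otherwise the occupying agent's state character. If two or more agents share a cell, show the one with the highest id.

t=1: a0@(4,4):1 a1@(1,3):1 a2@(4,2):0 a3@(3,2):0 a4@(0,1):0 a5@(1,4):1 a6@(0,2):0 a7@(0,0):0 a8@(2,2):1 a9@(3,4):1 a10@(1,0):1 a11@(4,1):0 a12@(4,3):1 a13@(2,1):0 a14@(1,2):1
t=2: a0@(4,4):1 a1@(1,3):1 a2@(4,2):0 a3@(3,2):0 a4@(0,1):0 a5@(1,4):1 a6@(0,2):0 a7@(0,0):0 a8@(2,2):1 a9@(3,4):1 a10@(1,0):0 a11@(4,1):0 a12@(4,3):1 a13@(2,1):1 a14@(1,2):1
t=3: (unchanged — steady state)

000..
0.111
.11..
..0.1
.0011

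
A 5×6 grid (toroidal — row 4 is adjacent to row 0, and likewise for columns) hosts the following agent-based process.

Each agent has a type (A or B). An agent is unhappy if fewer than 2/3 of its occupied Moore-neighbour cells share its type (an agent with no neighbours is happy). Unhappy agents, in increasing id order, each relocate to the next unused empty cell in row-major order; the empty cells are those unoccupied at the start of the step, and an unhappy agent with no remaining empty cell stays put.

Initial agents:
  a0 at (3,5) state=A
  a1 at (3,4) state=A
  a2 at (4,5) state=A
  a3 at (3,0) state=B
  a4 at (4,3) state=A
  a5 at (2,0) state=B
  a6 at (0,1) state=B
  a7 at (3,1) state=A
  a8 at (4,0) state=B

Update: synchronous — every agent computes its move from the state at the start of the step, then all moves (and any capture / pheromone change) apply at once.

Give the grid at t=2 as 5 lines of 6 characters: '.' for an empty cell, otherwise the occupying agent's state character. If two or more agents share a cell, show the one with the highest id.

......
.AABAB
BAB...
....A.
......

t=1: a0@(0,0):A a1@(3,4):A a2@(0,2):A a3@(0,3):B a4@(4,3):A a5@(0,4):B a6@(0,1):B a7@(0,5):A a8@(1,0):B
t=2: a0@(1,1):A a1@(3,4):A a2@(1,2):A a3@(1,3):B a4@(1,4):A a5@(1,5):B a6@(2,0):B a7@(2,1):A a8@(2,2):B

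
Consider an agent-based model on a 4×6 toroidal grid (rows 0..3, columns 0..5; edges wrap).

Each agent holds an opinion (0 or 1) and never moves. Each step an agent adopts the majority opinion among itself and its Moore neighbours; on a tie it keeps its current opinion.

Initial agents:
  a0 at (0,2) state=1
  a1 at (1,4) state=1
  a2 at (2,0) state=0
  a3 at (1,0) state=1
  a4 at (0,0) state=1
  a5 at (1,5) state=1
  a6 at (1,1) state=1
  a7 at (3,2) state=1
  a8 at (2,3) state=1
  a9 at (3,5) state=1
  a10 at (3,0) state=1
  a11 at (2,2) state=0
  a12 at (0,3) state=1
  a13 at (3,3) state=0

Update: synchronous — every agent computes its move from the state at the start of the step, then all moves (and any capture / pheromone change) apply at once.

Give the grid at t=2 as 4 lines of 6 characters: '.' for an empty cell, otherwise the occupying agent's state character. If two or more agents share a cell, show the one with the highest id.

1.11..
11..11
1.11..
1.11.1

t=1: a0@(0,2):1 a1@(1,4):1 a2@(2,0):1 a3@(1,0):1 a4@(0,0):1 a5@(1,5):1 a6@(1,1):1 a7@(3,2):1 a8@(2,3):1 a9@(3,5):1 a10@(3,0):1 a11@(2,2):1 a12@(0,3):1 a13@(3,3):1
t=2: (unchanged — steady state)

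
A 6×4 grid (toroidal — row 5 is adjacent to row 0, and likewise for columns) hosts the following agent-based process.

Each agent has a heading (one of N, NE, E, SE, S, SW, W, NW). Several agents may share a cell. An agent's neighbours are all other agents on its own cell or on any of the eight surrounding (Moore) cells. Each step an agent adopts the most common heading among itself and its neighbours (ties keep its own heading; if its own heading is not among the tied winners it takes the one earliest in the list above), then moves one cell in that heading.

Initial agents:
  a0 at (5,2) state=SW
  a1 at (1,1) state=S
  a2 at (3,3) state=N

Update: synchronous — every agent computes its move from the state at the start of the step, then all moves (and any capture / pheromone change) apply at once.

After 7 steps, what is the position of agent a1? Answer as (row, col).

(2, 1)

t=1: a0@(0,1):SW a1@(2,1):S a2@(2,3):N
t=2: a0@(1,0):SW a1@(3,1):S a2@(1,3):N
t=3: a0@(2,3):SW a1@(4,1):S a2@(0,3):N
t=4: a0@(3,2):SW a1@(5,1):S a2@(5,3):N
t=5: a0@(4,1):SW a1@(0,1):S a2@(4,3):N
t=6: a0@(5,0):SW a1@(1,1):S a2@(3,3):N
t=7: a0@(0,3):SW a1@(2,1):S a2@(2,3):N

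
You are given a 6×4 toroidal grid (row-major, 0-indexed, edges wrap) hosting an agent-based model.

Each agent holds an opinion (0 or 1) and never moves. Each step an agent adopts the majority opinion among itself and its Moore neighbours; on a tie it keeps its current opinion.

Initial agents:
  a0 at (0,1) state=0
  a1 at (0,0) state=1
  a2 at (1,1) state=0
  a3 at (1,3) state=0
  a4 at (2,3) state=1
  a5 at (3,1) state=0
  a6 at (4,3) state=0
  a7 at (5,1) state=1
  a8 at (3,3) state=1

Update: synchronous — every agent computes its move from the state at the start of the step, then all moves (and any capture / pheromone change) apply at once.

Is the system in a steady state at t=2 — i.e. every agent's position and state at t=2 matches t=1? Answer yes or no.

t=1: a0@(0,1):0 a1@(0,0):0 a2@(1,1):0 a3@(1,3):1 a4@(2,3):1 a5@(3,1):0 a6@(4,3):0 a7@(5,1):1 a8@(3,3):1
t=2: a0@(0,1):0 a1@(0,0):0 a2@(1,1):0 a3@(1,3):1 a4@(2,3):1 a5@(3,1):0 a6@(4,3):0 a7@(5,1):0 a8@(3,3):1

no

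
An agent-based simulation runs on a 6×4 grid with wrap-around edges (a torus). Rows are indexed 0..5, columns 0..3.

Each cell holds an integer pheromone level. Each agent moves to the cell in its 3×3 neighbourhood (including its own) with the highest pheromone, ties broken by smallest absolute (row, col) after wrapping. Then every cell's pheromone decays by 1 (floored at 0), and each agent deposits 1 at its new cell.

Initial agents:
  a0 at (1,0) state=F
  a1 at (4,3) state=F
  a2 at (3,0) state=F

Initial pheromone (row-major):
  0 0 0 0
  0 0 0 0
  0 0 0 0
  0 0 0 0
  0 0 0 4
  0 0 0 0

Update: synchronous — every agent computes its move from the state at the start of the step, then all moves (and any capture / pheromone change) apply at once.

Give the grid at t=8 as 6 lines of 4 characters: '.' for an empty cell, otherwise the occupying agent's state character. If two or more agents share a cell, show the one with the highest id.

F...
....
....
....
...F
....

t=1: a0@(0,0) a1@(4,3) a2@(4,3) | pheromone: 1 0 0 0 / 0 0 0 0 / 0 0 0 0 / 0 0 0 0 / 0 0 0 5 / 0 0 0 0
t=2: a0@(0,0) a1@(4,3) a2@(4,3) | pheromone: 1 0 0 0 / 0 0 0 0 / 0 0 0 0 / 0 0 0 0 / 0 0 0 6 / 0 0 0 0
t=3: a0@(0,0) a1@(4,3) a2@(4,3) | pheromone: 1 0 0 0 / 0 0 0 0 / 0 0 0 0 / 0 0 0 0 / 0 0 0 7 / 0 0 0 0
t=4: a0@(0,0) a1@(4,3) a2@(4,3) | pheromone: 1 0 0 0 / 0 0 0 0 / 0 0 0 0 / 0 0 0 0 / 0 0 0 8 / 0 0 0 0
t=5: a0@(0,0) a1@(4,3) a2@(4,3) | pheromone: 1 0 0 0 / 0 0 0 0 / 0 0 0 0 / 0 0 0 0 / 0 0 0 9 / 0 0 0 0
t=6: a0@(0,0) a1@(4,3) a2@(4,3) | pheromone: 1 0 0 0 / 0 0 0 0 / 0 0 0 0 / 0 0 0 0 / 0 0 0 10 / 0 0 0 0
t=7: a0@(0,0) a1@(4,3) a2@(4,3) | pheromone: 1 0 0 0 / 0 0 0 0 / 0 0 0 0 / 0 0 0 0 / 0 0 0 11 / 0 0 0 0
t=8: a0@(0,0) a1@(4,3) a2@(4,3) | pheromone: 1 0 0 0 / 0 0 0 0 / 0 0 0 0 / 0 0 0 0 / 0 0 0 12 / 0 0 0 0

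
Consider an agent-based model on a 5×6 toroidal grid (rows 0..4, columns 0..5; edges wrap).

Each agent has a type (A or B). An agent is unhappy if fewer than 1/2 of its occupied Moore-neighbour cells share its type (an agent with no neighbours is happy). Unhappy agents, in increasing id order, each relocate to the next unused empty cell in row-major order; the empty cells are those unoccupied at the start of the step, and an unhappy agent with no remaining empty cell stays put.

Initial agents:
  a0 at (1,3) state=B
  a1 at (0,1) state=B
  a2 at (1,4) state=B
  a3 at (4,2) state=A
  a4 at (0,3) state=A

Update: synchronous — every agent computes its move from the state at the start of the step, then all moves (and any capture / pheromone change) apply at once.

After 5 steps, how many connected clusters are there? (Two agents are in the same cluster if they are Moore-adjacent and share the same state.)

3

t=1: a0@(1,3):B a1@(0,0):B a2@(1,4):B a3@(4,2):A a4@(0,2):A
t=2: (unchanged — steady state)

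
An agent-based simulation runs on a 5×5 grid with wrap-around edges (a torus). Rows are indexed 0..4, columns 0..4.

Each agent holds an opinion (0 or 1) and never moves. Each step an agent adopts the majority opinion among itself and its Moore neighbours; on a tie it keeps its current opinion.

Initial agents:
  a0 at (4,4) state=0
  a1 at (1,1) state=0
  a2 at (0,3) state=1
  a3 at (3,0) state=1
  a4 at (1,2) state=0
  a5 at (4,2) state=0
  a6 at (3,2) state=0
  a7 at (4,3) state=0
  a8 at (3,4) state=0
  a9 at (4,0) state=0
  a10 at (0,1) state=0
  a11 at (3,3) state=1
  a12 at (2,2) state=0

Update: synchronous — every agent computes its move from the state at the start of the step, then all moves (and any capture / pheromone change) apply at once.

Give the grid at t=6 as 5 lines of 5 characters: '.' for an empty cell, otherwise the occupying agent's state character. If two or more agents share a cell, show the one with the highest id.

t=1: a0@(4,4):0 a1@(1,1):0 a2@(0,3):0 a3@(3,0):0 a4@(1,2):0 a5@(4,2):0 a6@(3,2):0 a7@(4,3):0 a8@(3,4):0 a9@(4,0):0 a10@(0,1):0 a11@(3,3):0 a12@(2,2):0
t=2: (unchanged — steady state)

.0.0.
.00..
..0..
0.000
0.000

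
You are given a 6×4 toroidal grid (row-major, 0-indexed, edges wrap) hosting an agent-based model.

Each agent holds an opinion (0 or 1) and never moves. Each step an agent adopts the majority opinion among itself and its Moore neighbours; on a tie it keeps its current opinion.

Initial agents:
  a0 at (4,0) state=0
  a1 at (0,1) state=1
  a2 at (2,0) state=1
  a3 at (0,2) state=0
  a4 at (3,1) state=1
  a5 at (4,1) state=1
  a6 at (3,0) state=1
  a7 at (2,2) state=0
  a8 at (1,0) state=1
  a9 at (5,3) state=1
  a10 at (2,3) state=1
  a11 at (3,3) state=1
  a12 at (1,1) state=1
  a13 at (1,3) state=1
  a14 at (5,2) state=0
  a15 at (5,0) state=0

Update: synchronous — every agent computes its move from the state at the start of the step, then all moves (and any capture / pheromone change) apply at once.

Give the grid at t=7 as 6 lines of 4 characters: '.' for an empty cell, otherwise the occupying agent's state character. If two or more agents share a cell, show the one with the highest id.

t=1: a0@(4,0):1 a1@(0,1):1 a2@(2,0):1 a3@(0,2):1 a4@(3,1):1 a5@(4,1):1 a6@(3,0):1 a7@(2,2):1 a8@(1,0):1 a9@(5,3):0 a10@(2,3):1 a11@(3,3):1 a12@(1,1):1 a13@(1,3):1 a14@(5,2):1 a15@(5,0):1
t=2: a0@(4,0):1 a1@(0,1):1 a2@(2,0):1 a3@(0,2):1 a4@(3,1):1 a5@(4,1):1 a6@(3,0):1 a7@(2,2):1 a8@(1,0):1 a9@(5,3):1 a10@(2,3):1 a11@(3,3):1 a12@(1,1):1 a13@(1,3):1 a14@(5,2):1 a15@(5,0):1
t=3: (unchanged — steady state)

.11.
11.1
1.11
11.1
11..
1.11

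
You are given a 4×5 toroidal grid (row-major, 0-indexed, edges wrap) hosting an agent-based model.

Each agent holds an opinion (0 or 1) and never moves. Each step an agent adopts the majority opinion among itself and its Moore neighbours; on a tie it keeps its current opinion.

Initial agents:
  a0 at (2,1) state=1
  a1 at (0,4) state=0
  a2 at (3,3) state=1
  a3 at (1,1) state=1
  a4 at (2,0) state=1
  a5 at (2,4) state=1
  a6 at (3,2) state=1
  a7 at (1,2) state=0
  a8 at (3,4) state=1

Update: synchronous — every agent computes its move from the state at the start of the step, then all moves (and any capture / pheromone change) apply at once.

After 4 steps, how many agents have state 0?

0

t=1: a0@(2,1):1 a1@(0,4):1 a2@(3,3):1 a3@(1,1):1 a4@(2,0):1 a5@(2,4):1 a6@(3,2):1 a7@(1,2):1 a8@(3,4):1
t=2: (unchanged — steady state)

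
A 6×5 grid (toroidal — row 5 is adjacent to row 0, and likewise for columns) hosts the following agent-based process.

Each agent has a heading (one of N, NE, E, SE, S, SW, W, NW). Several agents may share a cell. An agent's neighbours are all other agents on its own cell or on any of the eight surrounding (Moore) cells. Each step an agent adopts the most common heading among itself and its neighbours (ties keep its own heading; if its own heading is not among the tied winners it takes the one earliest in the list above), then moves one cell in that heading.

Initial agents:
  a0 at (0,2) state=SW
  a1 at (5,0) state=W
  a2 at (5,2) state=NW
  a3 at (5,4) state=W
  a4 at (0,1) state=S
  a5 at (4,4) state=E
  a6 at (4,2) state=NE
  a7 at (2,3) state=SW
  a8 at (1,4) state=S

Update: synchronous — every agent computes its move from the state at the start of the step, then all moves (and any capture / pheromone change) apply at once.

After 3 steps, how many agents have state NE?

t=1: a0@(1,1):SW a1@(5,4):W a2@(4,1):NW a3@(5,3):W a4@(1,1):S a5@(4,3):W a6@(3,3):NE a7@(3,2):SW a8@(2,4):S
t=2: a0@(2,0):SW a1@(5,3):W a2@(3,0):NW a3@(5,2):W a4@(2,1):S a5@(4,2):W a6@(2,4):NE a7@(4,1):SW a8@(3,4):S
t=3: a0@(3,0):S a1@(5,2):W a2@(4,0):S a3@(5,1):W a4@(3,1):S a5@(4,1):W a6@(1,0):NE a7@(4,0):W a8@(4,4):S

1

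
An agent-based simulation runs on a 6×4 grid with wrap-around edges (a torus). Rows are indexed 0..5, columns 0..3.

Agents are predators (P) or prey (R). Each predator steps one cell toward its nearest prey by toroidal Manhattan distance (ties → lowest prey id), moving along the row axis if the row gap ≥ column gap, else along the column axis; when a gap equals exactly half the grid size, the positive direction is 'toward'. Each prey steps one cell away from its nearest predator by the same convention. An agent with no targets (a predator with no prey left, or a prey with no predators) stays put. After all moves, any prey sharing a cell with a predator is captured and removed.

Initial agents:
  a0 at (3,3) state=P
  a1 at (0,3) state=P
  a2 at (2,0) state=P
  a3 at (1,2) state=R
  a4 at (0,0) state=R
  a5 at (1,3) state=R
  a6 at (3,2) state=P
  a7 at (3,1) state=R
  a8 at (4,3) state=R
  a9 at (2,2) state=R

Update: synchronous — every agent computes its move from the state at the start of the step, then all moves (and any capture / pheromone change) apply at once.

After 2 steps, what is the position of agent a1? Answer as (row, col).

t=1: a0@(4,3):P a1@(0,0):P a2@(1,0):P a3@(2,2):R a4@(0,1):R a5@(2,3):R a6@(3,1):P a7@(3,0):R a8@(5,3):R a9@(1,2):R
t=2: a0@(5,3):P a1@(0,1):P a2@(0,0):P a3@(1,2):R a4@(0,2):R a5@(1,3):R a6@(3,0):P a7@(3,3):R a8@(0,3):R a9@(1,1):R

(0, 1)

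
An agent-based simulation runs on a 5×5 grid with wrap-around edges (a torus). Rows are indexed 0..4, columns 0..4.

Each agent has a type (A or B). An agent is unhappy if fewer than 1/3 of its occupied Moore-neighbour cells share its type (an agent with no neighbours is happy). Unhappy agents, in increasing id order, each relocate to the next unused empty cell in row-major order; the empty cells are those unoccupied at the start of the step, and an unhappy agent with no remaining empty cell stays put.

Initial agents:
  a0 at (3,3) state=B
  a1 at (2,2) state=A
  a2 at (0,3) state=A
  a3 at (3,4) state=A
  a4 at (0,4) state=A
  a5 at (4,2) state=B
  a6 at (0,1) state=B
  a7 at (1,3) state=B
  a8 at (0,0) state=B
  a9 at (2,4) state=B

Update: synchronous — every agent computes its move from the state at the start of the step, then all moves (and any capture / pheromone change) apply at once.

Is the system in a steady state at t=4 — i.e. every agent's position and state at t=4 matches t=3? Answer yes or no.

yes

t=1: a0@(3,3):B a1@(0,2):A a2@(0,3):A a3@(1,0):A a4@(0,4):A a5@(4,2):B a6@(0,1):B a7@(1,1):B a8@(0,0):B a9@(2,4):B
t=2: a0@(3,3):B a1@(1,2):A a2@(0,3):A a3@(1,3):A a4@(0,4):A a5@(4,2):B a6@(0,1):B a7@(1,1):B a8@(0,0):B a9@(2,4):B
t=3: (unchanged — steady state)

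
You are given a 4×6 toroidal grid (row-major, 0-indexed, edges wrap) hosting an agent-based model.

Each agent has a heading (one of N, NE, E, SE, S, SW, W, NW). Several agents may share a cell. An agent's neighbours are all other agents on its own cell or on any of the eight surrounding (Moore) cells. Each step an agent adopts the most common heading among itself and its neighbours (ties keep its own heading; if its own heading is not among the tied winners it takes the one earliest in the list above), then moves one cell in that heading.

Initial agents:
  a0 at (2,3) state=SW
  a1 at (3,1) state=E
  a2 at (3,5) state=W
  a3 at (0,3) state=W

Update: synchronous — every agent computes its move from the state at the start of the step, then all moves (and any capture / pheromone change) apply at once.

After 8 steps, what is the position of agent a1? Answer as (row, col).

t=1: a0@(3,2):SW a1@(3,2):E a2@(3,4):W a3@(0,2):W
t=2: a0@(0,1):SW a1@(3,3):E a2@(3,3):W a3@(0,1):W
t=3: a0@(1,0):SW a1@(3,4):E a2@(3,2):W a3@(0,0):W
t=4: a0@(2,5):SW a1@(3,5):E a2@(3,1):W a3@(0,5):W
t=5: a0@(3,4):SW a1@(3,0):E a2@(3,0):W a3@(0,4):W
t=6: a0@(0,3):SW a1@(3,1):E a2@(3,5):W a3@(0,3):W
t=7: a0@(1,2):SW a1@(3,2):E a2@(3,4):W a3@(0,2):W
t=8: a0@(2,1):SW a1@(3,3):E a2@(3,3):W a3@(0,1):W

(3, 3)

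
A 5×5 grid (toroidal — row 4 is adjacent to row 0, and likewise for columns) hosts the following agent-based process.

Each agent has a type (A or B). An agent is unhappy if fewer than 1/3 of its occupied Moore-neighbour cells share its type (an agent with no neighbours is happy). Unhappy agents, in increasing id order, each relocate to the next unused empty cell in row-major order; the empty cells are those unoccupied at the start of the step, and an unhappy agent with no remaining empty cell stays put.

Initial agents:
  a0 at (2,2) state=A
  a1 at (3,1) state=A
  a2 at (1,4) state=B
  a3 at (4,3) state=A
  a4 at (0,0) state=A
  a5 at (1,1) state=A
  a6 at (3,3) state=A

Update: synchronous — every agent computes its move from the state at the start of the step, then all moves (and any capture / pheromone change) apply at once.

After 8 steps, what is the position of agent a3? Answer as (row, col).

t=1: a0@(2,2):A a1@(3,1):A a2@(0,1):B a3@(4,3):A a4@(0,0):A a5@(1,1):A a6@(3,3):A
t=2: a0@(2,2):A a1@(3,1):A a2@(0,2):B a3@(4,3):A a4@(0,0):A a5@(1,1):A a6@(3,3):A
t=3: a0@(2,2):A a1@(3,1):A a2@(0,1):B a3@(4,3):A a4@(0,0):A a5@(1,1):A a6@(3,3):A
t=4: a0@(2,2):A a1@(3,1):A a2@(0,2):B a3@(4,3):A a4@(0,0):A a5@(1,1):A a6@(3,3):A
t=5: a0@(2,2):A a1@(3,1):A a2@(0,1):B a3@(4,3):A a4@(0,0):A a5@(1,1):A a6@(3,3):A
t=6: a0@(2,2):A a1@(3,1):A a2@(0,2):B a3@(4,3):A a4@(0,0):A a5@(1,1):A a6@(3,3):A
t=7: a0@(2,2):A a1@(3,1):A a2@(0,1):B a3@(4,3):A a4@(0,0):A a5@(1,1):A a6@(3,3):A
t=8: a0@(2,2):A a1@(3,1):A a2@(0,2):B a3@(4,3):A a4@(0,0):A a5@(1,1):A a6@(3,3):A

(4, 3)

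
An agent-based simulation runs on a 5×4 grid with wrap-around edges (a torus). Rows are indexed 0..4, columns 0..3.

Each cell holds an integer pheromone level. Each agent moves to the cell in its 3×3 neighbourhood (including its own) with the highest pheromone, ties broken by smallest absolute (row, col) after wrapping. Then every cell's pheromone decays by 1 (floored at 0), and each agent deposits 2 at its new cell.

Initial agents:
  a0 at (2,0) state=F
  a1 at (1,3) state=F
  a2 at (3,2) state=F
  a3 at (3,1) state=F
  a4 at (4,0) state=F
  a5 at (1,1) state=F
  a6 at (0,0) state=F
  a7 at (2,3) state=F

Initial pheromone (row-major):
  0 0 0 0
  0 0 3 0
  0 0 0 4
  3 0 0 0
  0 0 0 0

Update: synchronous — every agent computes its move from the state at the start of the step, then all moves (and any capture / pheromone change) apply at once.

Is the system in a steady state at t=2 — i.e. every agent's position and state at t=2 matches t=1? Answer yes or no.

no

t=1: a0@(2,3) a1@(2,3) a2@(2,3) a3@(3,0) a4@(3,0) a5@(1,2) a6@(0,0) a7@(2,3) | pheromone: 2 0 0 0 / 0 0 4 0 / 0 0 0 11 / 6 0 0 0 / 0 0 0 0
t=2: a0@(2,3) a1@(2,3) a2@(2,3) a3@(2,3) a4@(2,3) a5@(2,3) a6@(0,0) a7@(2,3) | pheromone: 3 0 0 0 / 0 0 3 0 / 0 0 0 24 / 5 0 0 0 / 0 0 0 0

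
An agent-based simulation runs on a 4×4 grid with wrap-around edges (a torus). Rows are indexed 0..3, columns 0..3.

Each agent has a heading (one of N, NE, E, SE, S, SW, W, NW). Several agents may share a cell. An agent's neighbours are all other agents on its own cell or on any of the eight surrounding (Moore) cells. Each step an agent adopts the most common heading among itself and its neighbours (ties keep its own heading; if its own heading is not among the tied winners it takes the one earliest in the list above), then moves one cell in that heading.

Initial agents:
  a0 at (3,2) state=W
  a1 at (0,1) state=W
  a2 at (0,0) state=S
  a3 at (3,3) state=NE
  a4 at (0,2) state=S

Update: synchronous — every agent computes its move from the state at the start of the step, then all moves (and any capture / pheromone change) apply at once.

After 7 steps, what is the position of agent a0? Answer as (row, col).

t=1: a0@(3,1):W a1@(0,0):W a2@(1,0):S a3@(0,3):S a4@(0,1):W
t=2: a0@(3,0):W a1@(0,3):W a2@(2,0):S a3@(1,3):S a4@(0,0):W
t=3: a0@(3,3):W a1@(0,2):W a2@(3,0):S a3@(2,3):S a4@(0,3):W
t=4: a0@(3,2):W a1@(0,1):W a2@(0,0):S a3@(3,3):S a4@(0,2):W
t=5: a0@(3,1):W a1@(0,0):W a2@(1,0):S a3@(0,3):S a4@(0,1):W
t=6: a0@(3,0):W a1@(0,3):W a2@(2,0):S a3@(1,3):S a4@(0,0):W
t=7: a0@(3,3):W a1@(0,2):W a2@(3,0):S a3@(2,3):S a4@(0,3):W

(3, 3)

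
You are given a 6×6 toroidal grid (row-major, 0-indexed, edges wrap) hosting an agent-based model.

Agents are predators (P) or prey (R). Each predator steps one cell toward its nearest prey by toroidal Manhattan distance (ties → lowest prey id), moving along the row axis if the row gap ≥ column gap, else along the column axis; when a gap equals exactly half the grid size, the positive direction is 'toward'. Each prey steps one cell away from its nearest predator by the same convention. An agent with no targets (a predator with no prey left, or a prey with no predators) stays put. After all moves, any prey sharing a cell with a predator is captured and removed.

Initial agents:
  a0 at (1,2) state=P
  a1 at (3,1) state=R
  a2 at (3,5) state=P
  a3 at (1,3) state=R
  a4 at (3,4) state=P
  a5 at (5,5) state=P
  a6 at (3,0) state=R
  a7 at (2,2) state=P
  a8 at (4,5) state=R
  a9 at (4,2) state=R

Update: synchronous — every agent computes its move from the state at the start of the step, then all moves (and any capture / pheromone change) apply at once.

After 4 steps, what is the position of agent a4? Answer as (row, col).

t=1: a0@(1,3):P a2@(3,0):P a3@(1,4):R a4@(3,5):P a5@(4,5):P a6@(3,1):R a7@(3,2):P a8@(5,5):R a9@(5,2):R
t=2: a0@(1,4):P a2@(3,1):P a3@(1,5):R a4@(3,0):P a5@(5,5):P a6@(3,2):R a7@(3,1):P a8@(0,5):R a9@(0,2):R
t=3: a0@(1,5):P a2@(3,2):P a3@(1,0):R a4@(3,1):P a5@(0,5):P a6@(3,3):R a7@(3,2):P a9@(0,1):R
t=4: a0@(1,0):P a2@(3,3):P a3@(1,1):R a4@(3,2):P a5@(1,5):P a6@(3,4):R a7@(3,3):P a9@(0,2):R

(3, 2)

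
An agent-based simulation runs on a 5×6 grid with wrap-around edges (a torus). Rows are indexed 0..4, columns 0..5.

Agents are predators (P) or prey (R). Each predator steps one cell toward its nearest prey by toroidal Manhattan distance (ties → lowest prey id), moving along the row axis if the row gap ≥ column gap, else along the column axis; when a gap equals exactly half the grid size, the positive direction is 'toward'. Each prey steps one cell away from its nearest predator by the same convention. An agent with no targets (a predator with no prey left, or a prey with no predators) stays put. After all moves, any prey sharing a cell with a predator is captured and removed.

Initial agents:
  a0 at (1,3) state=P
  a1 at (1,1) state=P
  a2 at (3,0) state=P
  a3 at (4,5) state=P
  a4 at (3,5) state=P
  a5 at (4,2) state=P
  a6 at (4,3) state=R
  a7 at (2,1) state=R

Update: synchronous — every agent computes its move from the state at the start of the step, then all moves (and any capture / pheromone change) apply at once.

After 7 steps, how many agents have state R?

1

t=1: a0@(0,3):P a1@(2,1):P a2@(2,0):P a3@(4,4):P a4@(3,4):P a5@(4,3):P a7@(3,1):R
t=2: a0@(4,3):P a1@(3,1):P a2@(3,0):P a3@(4,5):P a4@(3,5):P a5@(4,2):P a7@(4,1):R
t=3: a0@(4,2):P a1@(4,1):P a2@(4,0):P a3@(4,0):P a4@(3,0):P a5@(4,1):P a7@(0,1):R
t=4: a0@(0,2):P a1@(0,1):P a2@(0,0):P a3@(0,0):P a4@(4,0):P a5@(0,1):P a7@(1,1):R
t=5: a0@(1,2):P a1@(1,1):P a2@(1,0):P a3@(1,0):P a4@(0,0):P a5@(1,1):P a7@(2,1):R
t=6: a0@(2,2):P a1@(2,1):P a2@(2,0):P a3@(2,0):P a4@(1,0):P a5@(2,1):P a7@(3,1):R
t=7: a0@(3,2):P a1@(3,1):P a2@(3,0):P a3@(3,0):P a4@(2,0):P a5@(3,1):P a7@(4,1):R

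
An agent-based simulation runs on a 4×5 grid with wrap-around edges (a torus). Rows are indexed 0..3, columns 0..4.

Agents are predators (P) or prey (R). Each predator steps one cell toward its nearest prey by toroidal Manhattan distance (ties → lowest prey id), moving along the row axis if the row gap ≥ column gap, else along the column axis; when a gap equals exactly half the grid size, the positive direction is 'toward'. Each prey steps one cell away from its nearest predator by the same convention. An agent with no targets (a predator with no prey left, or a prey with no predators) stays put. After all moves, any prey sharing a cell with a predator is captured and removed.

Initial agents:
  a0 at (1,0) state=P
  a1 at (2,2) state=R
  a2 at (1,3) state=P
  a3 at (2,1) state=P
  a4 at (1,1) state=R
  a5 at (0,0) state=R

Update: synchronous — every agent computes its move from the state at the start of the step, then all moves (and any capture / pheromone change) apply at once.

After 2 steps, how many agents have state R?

1

t=1: a0@(1,1):P a2@(2,3):P a3@(2,2):P a4@(1,2):R a5@(3,0):R
t=2: a0@(1,2):P a2@(1,3):P a3@(1,2):P a5@(2,0):R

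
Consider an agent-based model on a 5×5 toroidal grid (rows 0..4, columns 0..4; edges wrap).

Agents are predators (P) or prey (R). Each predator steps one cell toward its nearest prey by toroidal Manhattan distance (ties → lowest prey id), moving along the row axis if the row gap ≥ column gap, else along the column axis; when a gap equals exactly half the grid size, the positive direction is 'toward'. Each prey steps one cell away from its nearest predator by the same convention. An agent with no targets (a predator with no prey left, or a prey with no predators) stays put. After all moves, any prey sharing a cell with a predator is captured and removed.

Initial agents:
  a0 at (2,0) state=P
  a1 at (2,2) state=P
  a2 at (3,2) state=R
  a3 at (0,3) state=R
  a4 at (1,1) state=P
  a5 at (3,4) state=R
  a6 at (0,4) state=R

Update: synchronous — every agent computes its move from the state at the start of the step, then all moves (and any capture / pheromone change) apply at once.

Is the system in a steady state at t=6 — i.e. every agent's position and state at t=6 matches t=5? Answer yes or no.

t=1: a0@(3,0):P a1@(3,2):P a2@(4,2):R a3@(4,3):R a4@(2,1):P a5@(4,4):R a6@(4,4):R
t=2: a0@(4,0):P a1@(4,2):P a2@(0,2):R a3@(0,3):R a4@(3,1):P a5@(0,4):R a6@(0,4):R
t=3: a0@(0,0):P a1@(0,2):P a2@(1,2):R a3@(1,3):R a4@(4,1):P a5@(1,4):R a6@(1,4):R
t=4: a0@(1,0):P a1@(1,2):P a2@(2,2):R a3@(2,3):R a4@(0,1):P a5@(2,4):R a6@(2,4):R
t=5: a0@(2,0):P a1@(2,2):P a2@(3,2):R a3@(3,3):R a4@(1,1):P a5@(3,4):R a6@(3,4):R
t=6: a0@(3,0):P a1@(3,2):P a2@(4,2):R a3@(4,3):R a4@(2,1):P a5@(4,4):R a6@(4,4):R

no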